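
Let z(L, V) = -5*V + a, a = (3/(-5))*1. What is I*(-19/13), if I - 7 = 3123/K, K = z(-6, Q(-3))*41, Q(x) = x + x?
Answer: -366092/26117 ≈ -14.017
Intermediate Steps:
a = -⅗ (a = (3*(-⅕))*1 = -⅗*1 = -⅗ ≈ -0.60000)
Q(x) = 2*x
z(L, V) = -⅗ - 5*V (z(L, V) = -5*V - ⅗ = -⅗ - 5*V)
K = 6027/5 (K = (-⅗ - 10*(-3))*41 = (-⅗ - 5*(-6))*41 = (-⅗ + 30)*41 = (147/5)*41 = 6027/5 ≈ 1205.4)
I = 19268/2009 (I = 7 + 3123/(6027/5) = 7 + 3123*(5/6027) = 7 + 5205/2009 = 19268/2009 ≈ 9.5908)
I*(-19/13) = 19268*(-19/13)/2009 = 19268*(-19*1/13)/2009 = (19268/2009)*(-19/13) = -366092/26117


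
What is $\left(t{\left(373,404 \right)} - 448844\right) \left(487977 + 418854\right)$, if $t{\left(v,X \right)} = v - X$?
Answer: $-407053765125$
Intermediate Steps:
$\left(t{\left(373,404 \right)} - 448844\right) \left(487977 + 418854\right) = \left(\left(373 - 404\right) - 448844\right) \left(487977 + 418854\right) = \left(\left(373 - 404\right) - 448844\right) 906831 = \left(-31 - 448844\right) 906831 = \left(-448875\right) 906831 = -407053765125$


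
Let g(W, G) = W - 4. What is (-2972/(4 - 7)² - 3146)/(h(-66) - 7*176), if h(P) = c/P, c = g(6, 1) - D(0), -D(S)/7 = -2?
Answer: 172073/60975 ≈ 2.8220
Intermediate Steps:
g(W, G) = -4 + W
D(S) = 14 (D(S) = -7*(-2) = 14)
c = -12 (c = (-4 + 6) - 1*14 = 2 - 14 = -12)
h(P) = -12/P
(-2972/(4 - 7)² - 3146)/(h(-66) - 7*176) = (-2972/(4 - 7)² - 3146)/(-12/(-66) - 7*176) = (-2972/((-3)²) - 3146)/(-12*(-1/66) - 1232) = (-2972/9 - 3146)/(2/11 - 1232) = (-2972*⅑ - 3146)/(-13550/11) = (-2972/9 - 3146)*(-11/13550) = -31286/9*(-11/13550) = 172073/60975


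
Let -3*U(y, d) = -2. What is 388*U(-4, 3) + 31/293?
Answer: 227461/879 ≈ 258.77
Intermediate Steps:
U(y, d) = ⅔ (U(y, d) = -⅓*(-2) = ⅔)
388*U(-4, 3) + 31/293 = 388*(⅔) + 31/293 = 776/3 + 31*(1/293) = 776/3 + 31/293 = 227461/879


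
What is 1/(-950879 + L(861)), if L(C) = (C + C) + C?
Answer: -1/948296 ≈ -1.0545e-6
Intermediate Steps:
L(C) = 3*C (L(C) = 2*C + C = 3*C)
1/(-950879 + L(861)) = 1/(-950879 + 3*861) = 1/(-950879 + 2583) = 1/(-948296) = -1/948296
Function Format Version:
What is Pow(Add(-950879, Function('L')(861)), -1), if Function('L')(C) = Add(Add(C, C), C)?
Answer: Rational(-1, 948296) ≈ -1.0545e-6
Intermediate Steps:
Function('L')(C) = Mul(3, C) (Function('L')(C) = Add(Mul(2, C), C) = Mul(3, C))
Pow(Add(-950879, Function('L')(861)), -1) = Pow(Add(-950879, Mul(3, 861)), -1) = Pow(Add(-950879, 2583), -1) = Pow(-948296, -1) = Rational(-1, 948296)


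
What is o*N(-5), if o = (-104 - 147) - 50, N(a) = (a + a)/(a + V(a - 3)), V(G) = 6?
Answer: 3010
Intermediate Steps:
N(a) = 2*a/(6 + a) (N(a) = (a + a)/(a + 6) = (2*a)/(6 + a) = 2*a/(6 + a))
o = -301 (o = -251 - 50 = -301)
o*N(-5) = -602*(-5)/(6 - 5) = -602*(-5)/1 = -602*(-5) = -301*(-10) = 3010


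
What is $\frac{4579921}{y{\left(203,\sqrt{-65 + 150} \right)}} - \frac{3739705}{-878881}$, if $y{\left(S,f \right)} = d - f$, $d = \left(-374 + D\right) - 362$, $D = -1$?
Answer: $- \frac{2964545515221317}{477306209004} + \frac{4579921 \sqrt{85}}{543084} \approx -6133.2$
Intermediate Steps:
$d = -737$ ($d = \left(-374 - 1\right) - 362 = -375 - 362 = -737$)
$y{\left(S,f \right)} = -737 - f$
$\frac{4579921}{y{\left(203,\sqrt{-65 + 150} \right)}} - \frac{3739705}{-878881} = \frac{4579921}{-737 - \sqrt{-65 + 150}} - \frac{3739705}{-878881} = \frac{4579921}{-737 - \sqrt{85}} - - \frac{3739705}{878881} = \frac{4579921}{-737 - \sqrt{85}} + \frac{3739705}{878881} = \frac{3739705}{878881} + \frac{4579921}{-737 - \sqrt{85}}$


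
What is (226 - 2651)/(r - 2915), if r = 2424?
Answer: 2425/491 ≈ 4.9389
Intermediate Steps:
(226 - 2651)/(r - 2915) = (226 - 2651)/(2424 - 2915) = -2425/(-491) = -2425*(-1/491) = 2425/491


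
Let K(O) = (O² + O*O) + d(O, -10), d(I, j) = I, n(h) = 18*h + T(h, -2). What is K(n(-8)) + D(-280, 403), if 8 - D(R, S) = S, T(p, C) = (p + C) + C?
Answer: 48121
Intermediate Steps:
T(p, C) = p + 2*C (T(p, C) = (C + p) + C = p + 2*C)
D(R, S) = 8 - S
n(h) = -4 + 19*h (n(h) = 18*h + (h + 2*(-2)) = 18*h + (h - 4) = 18*h + (-4 + h) = -4 + 19*h)
K(O) = O + 2*O² (K(O) = (O² + O*O) + O = (O² + O²) + O = 2*O² + O = O + 2*O²)
K(n(-8)) + D(-280, 403) = (-4 + 19*(-8))*(1 + 2*(-4 + 19*(-8))) + (8 - 1*403) = (-4 - 152)*(1 + 2*(-4 - 152)) + (8 - 403) = -156*(1 + 2*(-156)) - 395 = -156*(1 - 312) - 395 = -156*(-311) - 395 = 48516 - 395 = 48121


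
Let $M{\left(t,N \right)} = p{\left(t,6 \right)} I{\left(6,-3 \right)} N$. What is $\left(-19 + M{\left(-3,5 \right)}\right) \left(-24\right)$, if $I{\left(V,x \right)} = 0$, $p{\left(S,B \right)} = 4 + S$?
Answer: $456$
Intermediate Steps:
$M{\left(t,N \right)} = 0$ ($M{\left(t,N \right)} = \left(4 + t\right) 0 N = 0 N = 0$)
$\left(-19 + M{\left(-3,5 \right)}\right) \left(-24\right) = \left(-19 + 0\right) \left(-24\right) = \left(-19\right) \left(-24\right) = 456$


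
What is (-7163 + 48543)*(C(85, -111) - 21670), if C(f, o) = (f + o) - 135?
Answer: -903366780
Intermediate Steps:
C(f, o) = -135 + f + o
(-7163 + 48543)*(C(85, -111) - 21670) = (-7163 + 48543)*((-135 + 85 - 111) - 21670) = 41380*(-161 - 21670) = 41380*(-21831) = -903366780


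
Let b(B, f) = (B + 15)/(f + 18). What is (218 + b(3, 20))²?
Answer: 17230801/361 ≈ 47731.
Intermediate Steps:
b(B, f) = (15 + B)/(18 + f)
(218 + b(3, 20))² = (218 + (15 + 3)/(18 + 20))² = (218 + 18/38)² = (218 + (1/38)*18)² = (218 + 9/19)² = (4151/19)² = 17230801/361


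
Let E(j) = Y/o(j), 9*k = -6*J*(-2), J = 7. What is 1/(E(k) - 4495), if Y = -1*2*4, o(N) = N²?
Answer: -98/440519 ≈ -0.00022246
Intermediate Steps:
Y = -8 (Y = -2*4 = -8)
k = 28/3 (k = (-6*7*(-2))/9 = (-42*(-2))/9 = (-1*(-84))/9 = (⅑)*84 = 28/3 ≈ 9.3333)
E(j) = -8/j²
1/(E(k) - 4495) = 1/(-8/(28/3)² - 4495) = 1/(-8*9/784 - 4495) = 1/(-9/98 - 4495) = 1/(-440519/98) = -98/440519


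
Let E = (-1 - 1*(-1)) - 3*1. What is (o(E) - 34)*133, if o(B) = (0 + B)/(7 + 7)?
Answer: -9101/2 ≈ -4550.5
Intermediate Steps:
E = -3 (E = (-1 + 1) - 3 = 0 - 3 = -3)
o(B) = B/14
(o(E) - 34)*133 = ((1/14)*(-3) - 34)*133 = (-3/14 - 34)*133 = -479/14*133 = -9101/2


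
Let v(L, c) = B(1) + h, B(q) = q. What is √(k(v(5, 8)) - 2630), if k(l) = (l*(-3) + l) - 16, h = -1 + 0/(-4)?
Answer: 21*I*√6 ≈ 51.439*I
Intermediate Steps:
h = -1 (h = -1 + 0*(-¼) = -1 + 0 = -1)
v(L, c) = 0 (v(L, c) = 1 - 1 = 0)
k(l) = -16 - 2*l (k(l) = (-3*l + l) - 16 = -2*l - 16 = -16 - 2*l)
√(k(v(5, 8)) - 2630) = √((-16 - 2*0) - 2630) = √((-16 + 0) - 2630) = √(-16 - 2630) = √(-2646) = 21*I*√6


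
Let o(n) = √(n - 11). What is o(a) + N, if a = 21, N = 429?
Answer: 429 + √10 ≈ 432.16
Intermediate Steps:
o(n) = √(-11 + n)
o(a) + N = √(-11 + 21) + 429 = √10 + 429 = 429 + √10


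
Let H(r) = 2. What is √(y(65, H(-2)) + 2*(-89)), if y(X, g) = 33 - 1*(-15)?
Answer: I*√130 ≈ 11.402*I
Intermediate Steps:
y(X, g) = 48 (y(X, g) = 33 + 15 = 48)
√(y(65, H(-2)) + 2*(-89)) = √(48 + 2*(-89)) = √(48 - 178) = √(-130) = I*√130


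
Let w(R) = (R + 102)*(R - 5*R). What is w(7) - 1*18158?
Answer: -21210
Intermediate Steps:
w(R) = -4*R*(102 + R) (w(R) = (102 + R)*(-4*R) = -4*R*(102 + R))
w(7) - 1*18158 = -4*7*(102 + 7) - 1*18158 = -4*7*109 - 18158 = -3052 - 18158 = -21210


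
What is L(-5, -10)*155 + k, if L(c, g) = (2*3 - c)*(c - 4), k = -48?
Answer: -15393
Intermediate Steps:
L(c, g) = (-4 + c)*(6 - c) (L(c, g) = (6 - c)*(-4 + c) = (-4 + c)*(6 - c))
L(-5, -10)*155 + k = (-24 - 1*(-5)**2 + 10*(-5))*155 - 48 = (-24 - 1*25 - 50)*155 - 48 = (-24 - 25 - 50)*155 - 48 = -99*155 - 48 = -15345 - 48 = -15393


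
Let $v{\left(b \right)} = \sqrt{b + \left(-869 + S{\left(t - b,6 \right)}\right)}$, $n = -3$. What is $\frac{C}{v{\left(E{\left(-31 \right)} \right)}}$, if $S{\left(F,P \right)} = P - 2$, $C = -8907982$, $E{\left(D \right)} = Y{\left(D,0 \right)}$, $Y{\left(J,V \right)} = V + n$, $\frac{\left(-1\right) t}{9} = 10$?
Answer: $\frac{4453991 i \sqrt{217}}{217} \approx 3.0236 \cdot 10^{5} i$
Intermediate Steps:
$t = -90$ ($t = \left(-9\right) 10 = -90$)
$Y{\left(J,V \right)} = -3 + V$ ($Y{\left(J,V \right)} = V - 3 = -3 + V$)
$E{\left(D \right)} = -3$ ($E{\left(D \right)} = -3 + 0 = -3$)
$S{\left(F,P \right)} = -2 + P$
$v{\left(b \right)} = \sqrt{-865 + b}$ ($v{\left(b \right)} = \sqrt{b + \left(-869 + \left(-2 + 6\right)\right)} = \sqrt{b + \left(-869 + 4\right)} = \sqrt{b - 865} = \sqrt{-865 + b}$)
$\frac{C}{v{\left(E{\left(-31 \right)} \right)}} = - \frac{8907982}{\sqrt{-865 - 3}} = - \frac{8907982}{\sqrt{-868}} = - \frac{8907982}{2 i \sqrt{217}} = - 8907982 \left(- \frac{i \sqrt{217}}{434}\right) = \frac{4453991 i \sqrt{217}}{217}$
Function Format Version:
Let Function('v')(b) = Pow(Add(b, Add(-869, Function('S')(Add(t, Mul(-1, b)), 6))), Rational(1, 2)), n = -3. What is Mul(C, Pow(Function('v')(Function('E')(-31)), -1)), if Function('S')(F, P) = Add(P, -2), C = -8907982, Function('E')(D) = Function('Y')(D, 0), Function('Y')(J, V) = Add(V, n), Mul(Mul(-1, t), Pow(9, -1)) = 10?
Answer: Mul(Rational(4453991, 217), I, Pow(217, Rational(1, 2))) ≈ Mul(3.0236e+5, I)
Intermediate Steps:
t = -90 (t = Mul(-9, 10) = -90)
Function('Y')(J, V) = Add(-3, V) (Function('Y')(J, V) = Add(V, -3) = Add(-3, V))
Function('E')(D) = -3 (Function('E')(D) = Add(-3, 0) = -3)
Function('S')(F, P) = Add(-2, P)
Function('v')(b) = Pow(Add(-865, b), Rational(1, 2)) (Function('v')(b) = Pow(Add(b, Add(-869, Add(-2, 6))), Rational(1, 2)) = Pow(Add(b, Add(-869, 4)), Rational(1, 2)) = Pow(Add(b, -865), Rational(1, 2)) = Pow(Add(-865, b), Rational(1, 2)))
Mul(C, Pow(Function('v')(Function('E')(-31)), -1)) = Mul(-8907982, Pow(Pow(Add(-865, -3), Rational(1, 2)), -1)) = Mul(-8907982, Pow(Pow(-868, Rational(1, 2)), -1)) = Mul(-8907982, Pow(Mul(2, I, Pow(217, Rational(1, 2))), -1)) = Mul(-8907982, Mul(Rational(-1, 434), I, Pow(217, Rational(1, 2)))) = Mul(Rational(4453991, 217), I, Pow(217, Rational(1, 2)))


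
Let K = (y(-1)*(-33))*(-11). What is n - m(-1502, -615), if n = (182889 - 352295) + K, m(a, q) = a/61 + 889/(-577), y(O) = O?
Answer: -5974438610/35197 ≈ -1.6974e+5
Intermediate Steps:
m(a, q) = -889/577 + a/61 (m(a, q) = a*(1/61) + 889*(-1/577) = a/61 - 889/577 = -889/577 + a/61)
K = -363 (K = -1*(-33)*(-11) = 33*(-11) = -363)
n = -169769 (n = (182889 - 352295) - 363 = -169406 - 363 = -169769)
n - m(-1502, -615) = -169769 - (-889/577 + (1/61)*(-1502)) = -169769 - (-889/577 - 1502/61) = -169769 - 1*(-920883/35197) = -169769 + 920883/35197 = -5974438610/35197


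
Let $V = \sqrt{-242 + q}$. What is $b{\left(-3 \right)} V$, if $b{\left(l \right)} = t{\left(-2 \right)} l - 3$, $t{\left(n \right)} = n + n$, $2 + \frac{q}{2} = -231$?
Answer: $18 i \sqrt{177} \approx 239.47 i$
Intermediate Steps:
$q = -466$ ($q = -4 + 2 \left(-231\right) = -4 - 462 = -466$)
$t{\left(n \right)} = 2 n$
$b{\left(l \right)} = -3 - 4 l$ ($b{\left(l \right)} = 2 \left(-2\right) l - 3 = - 4 l - 3 = -3 - 4 l$)
$V = 2 i \sqrt{177}$ ($V = \sqrt{-242 - 466} = \sqrt{-708} = 2 i \sqrt{177} \approx 26.608 i$)
$b{\left(-3 \right)} V = \left(-3 - -12\right) 2 i \sqrt{177} = \left(-3 + 12\right) 2 i \sqrt{177} = 9 \cdot 2 i \sqrt{177} = 18 i \sqrt{177}$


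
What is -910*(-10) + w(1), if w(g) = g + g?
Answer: 9102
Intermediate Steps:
w(g) = 2*g
-910*(-10) + w(1) = -910*(-10) + 2*1 = -91*(-100) + 2 = 9100 + 2 = 9102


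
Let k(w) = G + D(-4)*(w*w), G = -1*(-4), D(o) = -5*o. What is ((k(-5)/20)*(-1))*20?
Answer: -504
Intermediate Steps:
G = 4
k(w) = 4 + 20*w² (k(w) = 4 + (-5*(-4))*(w*w) = 4 + 20*w²)
((k(-5)/20)*(-1))*20 = (((4 + 20*(-5)²)/20)*(-1))*20 = (((4 + 20*25)*(1/20))*(-1))*20 = (((4 + 500)*(1/20))*(-1))*20 = ((504*(1/20))*(-1))*20 = ((126/5)*(-1))*20 = -126/5*20 = -504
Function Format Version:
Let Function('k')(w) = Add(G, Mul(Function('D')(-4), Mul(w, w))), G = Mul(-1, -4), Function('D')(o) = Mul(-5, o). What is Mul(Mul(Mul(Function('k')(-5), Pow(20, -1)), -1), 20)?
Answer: -504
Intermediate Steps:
G = 4
Function('k')(w) = Add(4, Mul(20, Pow(w, 2))) (Function('k')(w) = Add(4, Mul(Mul(-5, -4), Mul(w, w))) = Add(4, Mul(20, Pow(w, 2))))
Mul(Mul(Mul(Function('k')(-5), Pow(20, -1)), -1), 20) = Mul(Mul(Mul(Add(4, Mul(20, Pow(-5, 2))), Pow(20, -1)), -1), 20) = Mul(Mul(Mul(Add(4, Mul(20, 25)), Rational(1, 20)), -1), 20) = Mul(Mul(Mul(Add(4, 500), Rational(1, 20)), -1), 20) = Mul(Mul(Mul(504, Rational(1, 20)), -1), 20) = Mul(Mul(Rational(126, 5), -1), 20) = Mul(Rational(-126, 5), 20) = -504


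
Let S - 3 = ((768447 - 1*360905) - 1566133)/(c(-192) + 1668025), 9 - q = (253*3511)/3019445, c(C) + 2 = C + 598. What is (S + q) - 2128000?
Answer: -46407935586309682/21808353255 ≈ -2.1280e+6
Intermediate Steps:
c(C) = 596 + C (c(C) = -2 + (C + 598) = -2 + (598 + C) = 596 + C)
q = 2389702/274495 (q = 9 - 253*3511/3019445 = 9 - 888283/3019445 = 9 - 1*80753/274495 = 9 - 80753/274495 = 2389702/274495 ≈ 8.7058)
S = 183176/79449 (S = 3 + ((768447 - 1*360905) - 1566133)/((596 - 192) + 1668025) = 3 + ((768447 - 360905) - 1566133)/(404 + 1668025) = 3 + (407542 - 1566133)/1668429 = 3 - 1158591*1/1668429 = 3 - 55171/79449 = 183176/79449 ≈ 2.3056)
(S + q) - 2128000 = (183176/79449 + 2389702/274495) - 2128000 = 240140330318/21808353255 - 2128000 = -46407935586309682/21808353255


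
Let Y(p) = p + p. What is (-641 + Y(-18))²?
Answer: 458329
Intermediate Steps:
Y(p) = 2*p
(-641 + Y(-18))² = (-641 + 2*(-18))² = (-641 - 36)² = (-677)² = 458329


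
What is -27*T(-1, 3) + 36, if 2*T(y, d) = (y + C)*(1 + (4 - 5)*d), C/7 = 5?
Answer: 954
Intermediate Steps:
C = 35 (C = 7*5 = 35)
T(y, d) = (1 - d)*(35 + y)/2 (T(y, d) = ((y + 35)*(1 + (4 - 5)*d))/2 = ((35 + y)*(1 - d))/2 = ((1 - d)*(35 + y))/2 = (1 - d)*(35 + y)/2)
-27*T(-1, 3) + 36 = -27*(35/2 + (1/2)*(-1) - 35/2*3 - 1/2*3*(-1)) + 36 = -27*(35/2 - 1/2 - 105/2 + 3/2) + 36 = -27*(-34) + 36 = 918 + 36 = 954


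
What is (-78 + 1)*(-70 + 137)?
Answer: -5159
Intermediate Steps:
(-78 + 1)*(-70 + 137) = -77*67 = -5159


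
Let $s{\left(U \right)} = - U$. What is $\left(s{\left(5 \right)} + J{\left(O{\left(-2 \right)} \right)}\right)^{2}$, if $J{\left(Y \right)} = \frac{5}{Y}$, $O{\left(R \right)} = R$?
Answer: $\frac{225}{4} \approx 56.25$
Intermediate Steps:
$\left(s{\left(5 \right)} + J{\left(O{\left(-2 \right)} \right)}\right)^{2} = \left(\left(-1\right) 5 + \frac{5}{-2}\right)^{2} = \left(-5 + 5 \left(- \frac{1}{2}\right)\right)^{2} = \left(-5 - \frac{5}{2}\right)^{2} = \left(- \frac{15}{2}\right)^{2} = \frac{225}{4}$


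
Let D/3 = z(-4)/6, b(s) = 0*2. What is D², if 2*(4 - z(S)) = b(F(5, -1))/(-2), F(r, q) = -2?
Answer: 4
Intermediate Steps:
b(s) = 0
z(S) = 4 (z(S) = 4 - 0/(-2) = 4 - 0*(-1)/2 = 4 - ½*0 = 4 + 0 = 4)
D = 2 (D = 3*(4/6) = 3*(4*(⅙)) = 3*(⅔) = 2)
D² = 2² = 4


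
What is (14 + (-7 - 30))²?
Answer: 529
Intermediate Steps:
(14 + (-7 - 30))² = (14 - 37)² = (-23)² = 529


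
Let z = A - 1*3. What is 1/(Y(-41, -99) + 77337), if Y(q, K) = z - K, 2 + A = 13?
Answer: 1/77444 ≈ 1.2913e-5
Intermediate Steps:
A = 11 (A = -2 + 13 = 11)
z = 8 (z = 11 - 1*3 = 11 - 3 = 8)
Y(q, K) = 8 - K
1/(Y(-41, -99) + 77337) = 1/((8 - 1*(-99)) + 77337) = 1/((8 + 99) + 77337) = 1/(107 + 77337) = 1/77444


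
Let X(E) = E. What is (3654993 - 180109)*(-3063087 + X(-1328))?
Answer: -10648486652860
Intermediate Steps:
(3654993 - 180109)*(-3063087 + X(-1328)) = (3654993 - 180109)*(-3063087 - 1328) = 3474884*(-3064415) = -10648486652860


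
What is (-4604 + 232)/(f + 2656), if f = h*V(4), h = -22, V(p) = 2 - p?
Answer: -1093/675 ≈ -1.6193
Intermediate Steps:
f = 44 (f = -22*(2 - 1*4) = -22*(2 - 4) = -22*(-2) = 44)
(-4604 + 232)/(f + 2656) = (-4604 + 232)/(44 + 2656) = -4372/2700 = -4372*1/2700 = -1093/675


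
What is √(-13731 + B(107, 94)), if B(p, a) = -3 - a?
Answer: 2*I*√3457 ≈ 117.59*I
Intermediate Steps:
√(-13731 + B(107, 94)) = √(-13731 + (-3 - 1*94)) = √(-13731 + (-3 - 94)) = √(-13731 - 97) = √(-13828) = 2*I*√3457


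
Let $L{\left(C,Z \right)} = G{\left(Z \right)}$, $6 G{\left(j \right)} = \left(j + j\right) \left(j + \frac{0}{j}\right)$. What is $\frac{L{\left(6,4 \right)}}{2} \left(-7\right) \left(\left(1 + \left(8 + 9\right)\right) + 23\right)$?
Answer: $- \frac{2296}{3} \approx -765.33$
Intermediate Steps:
$G{\left(j \right)} = \frac{j^{2}}{3}$ ($G{\left(j \right)} = \frac{\left(j + j\right) \left(j + \frac{0}{j}\right)}{6} = \frac{2 j \left(j + 0\right)}{6} = \frac{2 j j}{6} = \frac{2 j^{2}}{6} = \frac{j^{2}}{3}$)
$L{\left(C,Z \right)} = \frac{Z^{2}}{3}$
$\frac{L{\left(6,4 \right)}}{2} \left(-7\right) \left(\left(1 + \left(8 + 9\right)\right) + 23\right) = \frac{\frac{1}{3} \cdot 4^{2}}{2} \left(-7\right) \left(\left(1 + \left(8 + 9\right)\right) + 23\right) = \frac{1}{3} \cdot 16 \cdot \frac{1}{2} \left(-7\right) \left(\left(1 + 17\right) + 23\right) = \frac{16}{3} \cdot \frac{1}{2} \left(-7\right) \left(18 + 23\right) = \frac{8}{3} \left(-7\right) 41 = \left(- \frac{56}{3}\right) 41 = - \frac{2296}{3}$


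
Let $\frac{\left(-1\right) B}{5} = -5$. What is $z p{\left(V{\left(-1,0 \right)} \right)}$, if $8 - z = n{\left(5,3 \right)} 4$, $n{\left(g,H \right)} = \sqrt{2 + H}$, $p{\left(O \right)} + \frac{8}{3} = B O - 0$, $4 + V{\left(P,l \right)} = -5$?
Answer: $- \frac{5464}{3} + \frac{2732 \sqrt{5}}{3} \approx 214.98$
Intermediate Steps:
$B = 25$ ($B = \left(-5\right) \left(-5\right) = 25$)
$V{\left(P,l \right)} = -9$ ($V{\left(P,l \right)} = -4 - 5 = -9$)
$p{\left(O \right)} = - \frac{8}{3} + 25 O$ ($p{\left(O \right)} = - \frac{8}{3} + \left(25 O - 0\right) = - \frac{8}{3} + \left(25 O + 0\right) = - \frac{8}{3} + 25 O$)
$z = 8 - 4 \sqrt{5}$ ($z = 8 - \sqrt{2 + 3} \cdot 4 = 8 - \sqrt{5} \cdot 4 = 8 - 4 \sqrt{5} \approx -0.94427$)
$z p{\left(V{\left(-1,0 \right)} \right)} = \left(8 - 4 \sqrt{5}\right) \left(- \frac{8}{3} + 25 \left(-9\right)\right) = \left(8 - 4 \sqrt{5}\right) \left(- \frac{8}{3} - 225\right) = \left(8 - 4 \sqrt{5}\right) \left(- \frac{683}{3}\right) = - \frac{5464}{3} + \frac{2732 \sqrt{5}}{3}$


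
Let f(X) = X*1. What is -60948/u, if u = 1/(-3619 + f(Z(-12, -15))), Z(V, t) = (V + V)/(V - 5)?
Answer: 3748241052/17 ≈ 2.2048e+8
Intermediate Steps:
Z(V, t) = 2*V/(-5 + V) (Z(V, t) = (2*V)/(-5 + V) = 2*V/(-5 + V))
f(X) = X
u = -17/61499 (u = 1/(-3619 + 2*(-12)/(-5 - 12)) = 1/(-3619 + 2*(-12)/(-17)) = 1/(-3619 + 2*(-12)*(-1/17)) = 1/(-3619 + 24/17) = 1/(-61499/17) = -17/61499 ≈ -0.00027643)
-60948/u = -60948/(-17/61499) = -60948*(-61499/17) = 3748241052/17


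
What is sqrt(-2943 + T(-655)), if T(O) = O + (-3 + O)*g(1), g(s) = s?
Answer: 4*I*sqrt(266) ≈ 65.238*I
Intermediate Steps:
T(O) = -3 + 2*O (T(O) = O + (-3 + O)*1 = O + (-3 + O) = -3 + 2*O)
sqrt(-2943 + T(-655)) = sqrt(-2943 + (-3 + 2*(-655))) = sqrt(-2943 + (-3 - 1310)) = sqrt(-2943 - 1313) = sqrt(-4256) = 4*I*sqrt(266)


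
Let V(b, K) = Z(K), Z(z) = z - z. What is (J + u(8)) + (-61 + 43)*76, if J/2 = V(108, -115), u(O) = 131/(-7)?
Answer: -9707/7 ≈ -1386.7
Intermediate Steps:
Z(z) = 0
V(b, K) = 0
u(O) = -131/7 (u(O) = 131*(-⅐) = -131/7)
J = 0 (J = 2*0 = 0)
(J + u(8)) + (-61 + 43)*76 = (0 - 131/7) + (-61 + 43)*76 = -131/7 - 18*76 = -131/7 - 1368 = -9707/7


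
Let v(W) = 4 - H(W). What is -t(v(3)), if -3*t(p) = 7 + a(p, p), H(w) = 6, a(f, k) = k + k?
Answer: 1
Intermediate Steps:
a(f, k) = 2*k
v(W) = -2 (v(W) = 4 - 1*6 = 4 - 6 = -2)
t(p) = -7/3 - 2*p/3 (t(p) = -(7 + 2*p)/3 = -7/3 - 2*p/3)
-t(v(3)) = -(-7/3 - 2/3*(-2)) = -(-7/3 + 4/3) = -1*(-1) = 1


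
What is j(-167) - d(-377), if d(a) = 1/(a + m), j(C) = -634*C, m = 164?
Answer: 22552015/213 ≈ 1.0588e+5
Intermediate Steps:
d(a) = 1/(164 + a) (d(a) = 1/(a + 164) = 1/(164 + a))
j(-167) - d(-377) = -634*(-167) - 1/(164 - 377) = 105878 - 1/(-213) = 105878 - 1*(-1/213) = 105878 + 1/213 = 22552015/213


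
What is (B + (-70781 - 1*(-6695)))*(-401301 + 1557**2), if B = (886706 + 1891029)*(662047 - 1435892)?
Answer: -4348400371747634628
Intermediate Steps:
B = -2149536341075 (B = 2777735*(-773845) = -2149536341075)
(B + (-70781 - 1*(-6695)))*(-401301 + 1557**2) = (-2149536341075 + (-70781 - 1*(-6695)))*(-401301 + 1557**2) = (-2149536341075 + (-70781 + 6695))*(-401301 + 2424249) = (-2149536341075 - 64086)*2022948 = -2149536405161*2022948 = -4348400371747634628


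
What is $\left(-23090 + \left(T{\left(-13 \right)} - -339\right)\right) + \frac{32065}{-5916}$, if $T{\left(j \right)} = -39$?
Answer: $- \frac{134857705}{5916} \approx -22795.0$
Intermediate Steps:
$\left(-23090 + \left(T{\left(-13 \right)} - -339\right)\right) + \frac{32065}{-5916} = \left(-23090 - -300\right) + \frac{32065}{-5916} = \left(-23090 + \left(-39 + 339\right)\right) + 32065 \left(- \frac{1}{5916}\right) = \left(-23090 + 300\right) - \frac{32065}{5916} = -22790 - \frac{32065}{5916} = - \frac{134857705}{5916}$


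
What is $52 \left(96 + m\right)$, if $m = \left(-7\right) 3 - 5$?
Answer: $3640$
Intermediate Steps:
$m = -26$ ($m = -21 - 5 = -26$)
$52 \left(96 + m\right) = 52 \left(96 - 26\right) = 52 \cdot 70 = 3640$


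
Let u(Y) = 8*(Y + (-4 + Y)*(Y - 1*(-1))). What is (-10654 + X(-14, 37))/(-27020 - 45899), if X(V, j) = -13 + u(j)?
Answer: 339/72919 ≈ 0.0046490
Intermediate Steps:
u(Y) = 8*Y + 8*(1 + Y)*(-4 + Y) (u(Y) = 8*(Y + (-4 + Y)*(Y + 1)) = 8*(Y + (-4 + Y)*(1 + Y)) = 8*(Y + (1 + Y)*(-4 + Y)) = 8*Y + 8*(1 + Y)*(-4 + Y))
X(V, j) = -45 - 16*j + 8*j² (X(V, j) = -13 + (-32 - 16*j + 8*j²) = -45 - 16*j + 8*j²)
(-10654 + X(-14, 37))/(-27020 - 45899) = (-10654 + (-45 - 16*37 + 8*37²))/(-27020 - 45899) = (-10654 + (-45 - 592 + 8*1369))/(-72919) = (-10654 + (-45 - 592 + 10952))*(-1/72919) = (-10654 + 10315)*(-1/72919) = -339*(-1/72919) = 339/72919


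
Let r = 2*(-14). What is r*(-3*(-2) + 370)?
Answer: -10528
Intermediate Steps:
r = -28
r*(-3*(-2) + 370) = -28*(-3*(-2) + 370) = -28*(6 + 370) = -28*376 = -10528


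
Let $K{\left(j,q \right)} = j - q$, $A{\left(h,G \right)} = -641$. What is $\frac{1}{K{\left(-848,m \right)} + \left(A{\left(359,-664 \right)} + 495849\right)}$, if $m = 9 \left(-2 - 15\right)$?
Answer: $\frac{1}{494513} \approx 2.0222 \cdot 10^{-6}$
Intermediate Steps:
$m = -153$ ($m = 9 \left(-17\right) = -153$)
$\frac{1}{K{\left(-848,m \right)} + \left(A{\left(359,-664 \right)} + 495849\right)} = \frac{1}{\left(-848 - -153\right) + \left(-641 + 495849\right)} = \frac{1}{\left(-848 + 153\right) + 495208} = \frac{1}{-695 + 495208} = \frac{1}{494513}$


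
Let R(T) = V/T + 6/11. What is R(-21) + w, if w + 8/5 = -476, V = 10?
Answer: -551548/1155 ≈ -477.53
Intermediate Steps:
R(T) = 6/11 + 10/T (R(T) = 10/T + 6/11 = 6/11 + 10/T)
w = -2388/5 (w = -8/5 - 476 = -2388/5 ≈ -477.60)
R(-21) + w = (6/11 + 10/(-21)) - 2388/5 = (6/11 + 10*(-1/21)) - 2388/5 = (6/11 - 10/21) - 2388/5 = 16/231 - 2388/5 = -551548/1155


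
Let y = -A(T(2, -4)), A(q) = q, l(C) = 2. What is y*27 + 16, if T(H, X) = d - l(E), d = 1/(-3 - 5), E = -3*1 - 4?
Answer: 587/8 ≈ 73.375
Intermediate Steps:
E = -7 (E = -3 - 4 = -7)
d = -⅛ (d = 1/(-8) = -⅛ ≈ -0.12500)
T(H, X) = -17/8 (T(H, X) = -⅛ - 1*2 = -⅛ - 2 = -17/8)
y = 17/8 (y = -1*(-17/8) = 17/8 ≈ 2.1250)
y*27 + 16 = (17/8)*27 + 16 = 459/8 + 16 = 587/8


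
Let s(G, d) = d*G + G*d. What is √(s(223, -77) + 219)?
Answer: I*√34123 ≈ 184.72*I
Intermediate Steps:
s(G, d) = 2*G*d (s(G, d) = G*d + G*d = 2*G*d)
√(s(223, -77) + 219) = √(2*223*(-77) + 219) = √(-34342 + 219) = √(-34123) = I*√34123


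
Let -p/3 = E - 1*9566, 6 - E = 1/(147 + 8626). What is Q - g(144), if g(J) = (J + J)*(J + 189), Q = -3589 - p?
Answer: -1124461732/8773 ≈ -1.2817e+5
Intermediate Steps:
E = 52637/8773 (E = 6 - 1/(147 + 8626) = 6 - 1/8773 = 52637/8773 ≈ 5.9999)
p = 251609643/8773 (p = -3*(52637/8773 - 1*9566) = -3*(52637/8773 - 9566) = -3*(-83869881/8773) = 251609643/8773 ≈ 28680.)
Q = -283095940/8773 (Q = -3589 - 1*251609643/8773 = -3589 - 251609643/8773 = -283095940/8773 ≈ -32269.)
g(J) = 2*J*(189 + J) (g(J) = (2*J)*(189 + J) = 2*J*(189 + J))
Q - g(144) = -283095940/8773 - 2*144*(189 + 144) = -283095940/8773 - 2*144*333 = -283095940/8773 - 1*95904 = -283095940/8773 - 95904 = -1124461732/8773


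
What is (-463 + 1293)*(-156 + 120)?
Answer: -29880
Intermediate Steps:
(-463 + 1293)*(-156 + 120) = 830*(-36) = -29880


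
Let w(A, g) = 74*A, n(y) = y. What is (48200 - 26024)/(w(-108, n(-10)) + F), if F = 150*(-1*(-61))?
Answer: 3696/193 ≈ 19.150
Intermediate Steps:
F = 9150 (F = 150*61 = 9150)
(48200 - 26024)/(w(-108, n(-10)) + F) = (48200 - 26024)/(74*(-108) + 9150) = 22176/(-7992 + 9150) = 22176/1158 = 22176*(1/1158) = 3696/193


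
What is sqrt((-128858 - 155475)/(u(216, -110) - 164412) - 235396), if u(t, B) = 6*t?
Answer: I*sqrt(173974856871193)/27186 ≈ 485.17*I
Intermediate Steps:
sqrt((-128858 - 155475)/(u(216, -110) - 164412) - 235396) = sqrt((-128858 - 155475)/(6*216 - 164412) - 235396) = sqrt(-284333/(1296 - 164412) - 235396) = sqrt(-284333/(-163116) - 235396) = sqrt(-284333*(-1/163116) - 235396) = sqrt(284333/163116 - 235396) = sqrt(-38396569603/163116) = I*sqrt(173974856871193)/27186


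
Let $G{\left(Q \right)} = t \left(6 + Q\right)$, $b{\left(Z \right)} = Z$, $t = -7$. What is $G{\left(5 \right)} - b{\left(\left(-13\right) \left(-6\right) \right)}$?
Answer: $-155$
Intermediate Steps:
$G{\left(Q \right)} = -42 - 7 Q$ ($G{\left(Q \right)} = - 7 \left(6 + Q\right) = -42 - 7 Q$)
$G{\left(5 \right)} - b{\left(\left(-13\right) \left(-6\right) \right)} = \left(-42 - 35\right) - \left(-13\right) \left(-6\right) = \left(-42 - 35\right) - 78 = -77 - 78 = -155$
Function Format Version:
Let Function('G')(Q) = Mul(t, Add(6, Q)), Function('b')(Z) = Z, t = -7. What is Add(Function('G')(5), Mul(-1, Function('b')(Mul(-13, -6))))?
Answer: -155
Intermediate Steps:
Function('G')(Q) = Add(-42, Mul(-7, Q)) (Function('G')(Q) = Mul(-7, Add(6, Q)) = Add(-42, Mul(-7, Q)))
Add(Function('G')(5), Mul(-1, Function('b')(Mul(-13, -6)))) = Add(Add(-42, Mul(-7, 5)), Mul(-1, Mul(-13, -6))) = Add(Add(-42, -35), Mul(-1, 78)) = Add(-77, -78) = -155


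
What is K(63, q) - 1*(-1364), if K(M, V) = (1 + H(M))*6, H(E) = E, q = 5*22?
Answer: 1748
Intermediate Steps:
q = 110
K(M, V) = 6 + 6*M (K(M, V) = (1 + M)*6 = 6 + 6*M)
K(63, q) - 1*(-1364) = (6 + 6*63) - 1*(-1364) = (6 + 378) + 1364 = 384 + 1364 = 1748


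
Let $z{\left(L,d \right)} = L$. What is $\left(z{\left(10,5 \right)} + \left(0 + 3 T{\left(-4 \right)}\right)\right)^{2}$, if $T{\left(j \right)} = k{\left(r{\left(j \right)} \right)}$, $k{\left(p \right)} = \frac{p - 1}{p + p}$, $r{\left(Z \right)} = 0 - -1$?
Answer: $100$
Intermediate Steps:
$r{\left(Z \right)} = 1$ ($r{\left(Z \right)} = 0 + 1 = 1$)
$k{\left(p \right)} = \frac{-1 + p}{2 p}$
$T{\left(j \right)} = 0$ ($T{\left(j \right)} = \frac{-1 + 1}{2 \cdot 1} = \frac{1}{2} \cdot 1 \cdot 0 = 0$)
$\left(z{\left(10,5 \right)} + \left(0 + 3 T{\left(-4 \right)}\right)\right)^{2} = \left(10 + \left(0 + 3 \cdot 0\right)\right)^{2} = \left(10 + \left(0 + 0\right)\right)^{2} = \left(10 + 0\right)^{2} = 10^{2} = 100$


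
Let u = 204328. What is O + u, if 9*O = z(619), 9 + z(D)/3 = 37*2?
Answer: 613049/3 ≈ 2.0435e+5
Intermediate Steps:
z(D) = 195 (z(D) = -27 + 3*(37*2) = -27 + 3*74 = -27 + 222 = 195)
O = 65/3 (O = (⅑)*195 = 65/3 ≈ 21.667)
O + u = 65/3 + 204328 = 613049/3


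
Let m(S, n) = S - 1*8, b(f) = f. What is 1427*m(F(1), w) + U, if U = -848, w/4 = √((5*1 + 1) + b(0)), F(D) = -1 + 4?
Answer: -7983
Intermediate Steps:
F(D) = 3
w = 4*√6 (w = 4*√((5*1 + 1) + 0) = 4*√((5 + 1) + 0) = 4*√(6 + 0) = 4*√6 ≈ 9.7980)
m(S, n) = -8 + S (m(S, n) = S - 8 = -8 + S)
1427*m(F(1), w) + U = 1427*(-8 + 3) - 848 = 1427*(-5) - 848 = -7135 - 848 = -7983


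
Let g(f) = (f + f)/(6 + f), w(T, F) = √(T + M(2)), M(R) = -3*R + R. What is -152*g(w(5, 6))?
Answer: -304/7 ≈ -43.429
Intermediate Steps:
M(R) = -2*R
w(T, F) = √(-4 + T) (w(T, F) = √(T - 2*2) = √(T - 4) = √(-4 + T))
g(f) = 2*f/(6 + f) (g(f) = (2*f)/(6 + f) = 2*f/(6 + f))
-152*g(w(5, 6)) = -304*√(-4 + 5)/(6 + √(-4 + 5)) = -304*√1/(6 + √1) = -304/(6 + 1) = -304/7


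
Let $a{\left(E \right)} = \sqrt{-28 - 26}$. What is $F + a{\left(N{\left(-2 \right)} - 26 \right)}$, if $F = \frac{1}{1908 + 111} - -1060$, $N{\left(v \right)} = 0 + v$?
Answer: $\frac{2140141}{2019} + 3 i \sqrt{6} \approx 1060.0 + 7.3485 i$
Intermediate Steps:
$N{\left(v \right)} = v$
$a{\left(E \right)} = 3 i \sqrt{6}$ ($a{\left(E \right)} = \sqrt{-54} = 3 i \sqrt{6}$)
$F = \frac{2140141}{2019}$ ($F = \frac{1}{2019} + 1060 = \frac{2140141}{2019} \approx 1060.0$)
$F + a{\left(N{\left(-2 \right)} - 26 \right)} = \frac{2140141}{2019} + 3 i \sqrt{6}$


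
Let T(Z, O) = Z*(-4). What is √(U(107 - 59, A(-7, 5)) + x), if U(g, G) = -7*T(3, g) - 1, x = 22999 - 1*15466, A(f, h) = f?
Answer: 8*√119 ≈ 87.270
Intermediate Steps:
T(Z, O) = -4*Z
x = 7533 (x = 22999 - 15466 = 7533)
U(g, G) = 83 (U(g, G) = -(-28)*3 - 1 = -7*(-12) - 1 = 84 - 1 = 83)
√(U(107 - 59, A(-7, 5)) + x) = √(83 + 7533) = √7616 = 8*√119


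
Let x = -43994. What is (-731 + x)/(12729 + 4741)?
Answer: -8945/3494 ≈ -2.5601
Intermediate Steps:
(-731 + x)/(12729 + 4741) = (-731 - 43994)/(12729 + 4741) = -44725/17470 = -44725*1/17470 = -8945/3494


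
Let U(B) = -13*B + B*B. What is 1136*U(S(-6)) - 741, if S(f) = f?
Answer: 128763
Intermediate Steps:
U(B) = B**2 - 13*B (U(B) = -13*B + B**2 = B**2 - 13*B)
1136*U(S(-6)) - 741 = 1136*(-6*(-13 - 6)) - 741 = 1136*(-6*(-19)) - 741 = 1136*114 - 741 = 129504 - 741 = 128763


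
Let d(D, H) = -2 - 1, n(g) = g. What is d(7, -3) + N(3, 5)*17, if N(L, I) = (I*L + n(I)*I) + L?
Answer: 728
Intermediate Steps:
d(D, H) = -3
N(L, I) = L + I² + I*L (N(L, I) = (I*L + I*I) + L = (I*L + I²) + L = (I² + I*L) + L = L + I² + I*L)
d(7, -3) + N(3, 5)*17 = -3 + (3 + 5² + 5*3)*17 = -3 + (3 + 25 + 15)*17 = -3 + 43*17 = -3 + 731 = 728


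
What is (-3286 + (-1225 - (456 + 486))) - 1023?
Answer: -6476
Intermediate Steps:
(-3286 + (-1225 - (456 + 486))) - 1023 = (-3286 + (-1225 - 1*942)) - 1023 = (-3286 + (-1225 - 942)) - 1023 = (-3286 - 2167) - 1023 = -5453 - 1023 = -6476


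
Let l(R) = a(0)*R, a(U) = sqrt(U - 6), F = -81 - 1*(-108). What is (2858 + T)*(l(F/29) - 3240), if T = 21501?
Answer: -78923160 + 657693*I*sqrt(6)/29 ≈ -7.8923e+7 + 55552.0*I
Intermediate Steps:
F = 27 (F = -81 + 108 = 27)
a(U) = sqrt(-6 + U)
l(R) = I*R*sqrt(6) (l(R) = sqrt(-6 + 0)*R = sqrt(-6)*R = (I*sqrt(6))*R = I*R*sqrt(6))
(2858 + T)*(l(F/29) - 3240) = (2858 + 21501)*(I*(27/29)*sqrt(6) - 3240) = 24359*(I*(27*(1/29))*sqrt(6) - 3240) = 24359*(I*(27/29)*sqrt(6) - 3240) = 24359*(27*I*sqrt(6)/29 - 3240) = 24359*(-3240 + 27*I*sqrt(6)/29) = -78923160 + 657693*I*sqrt(6)/29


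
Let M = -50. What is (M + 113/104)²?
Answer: 25877569/10816 ≈ 2392.5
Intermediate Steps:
(M + 113/104)² = (-50 + 113/104)² = (-5087/104)² = 25877569/10816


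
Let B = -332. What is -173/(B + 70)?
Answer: 173/262 ≈ 0.66031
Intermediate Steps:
-173/(B + 70) = -173/(-332 + 70) = -173/(-262) = -173*(-1/262) = 173/262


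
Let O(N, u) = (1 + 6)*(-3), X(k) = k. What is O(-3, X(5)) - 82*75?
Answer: -6171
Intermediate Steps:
O(N, u) = -21 (O(N, u) = 7*(-3) = -21)
O(-3, X(5)) - 82*75 = -21 - 82*75 = -21 - 6150 = -6171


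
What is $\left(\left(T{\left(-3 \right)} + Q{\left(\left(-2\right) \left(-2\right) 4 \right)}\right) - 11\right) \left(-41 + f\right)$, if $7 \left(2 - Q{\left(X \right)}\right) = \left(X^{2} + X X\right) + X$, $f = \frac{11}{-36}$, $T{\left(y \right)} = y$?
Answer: $\frac{25279}{7} \approx 3611.3$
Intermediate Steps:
$f = - \frac{11}{36}$ ($f = 11 \left(- \frac{1}{36}\right) = - \frac{11}{36} \approx -0.30556$)
$Q{\left(X \right)} = 2 - \frac{2 X^{2}}{7} - \frac{X}{7}$ ($Q{\left(X \right)} = 2 - \frac{\left(X^{2} + X X\right) + X}{7} = 2 - \frac{\left(X^{2} + X^{2}\right) + X}{7} = 2 - \frac{2 X^{2} + X}{7} = 2 - \frac{X + 2 X^{2}}{7} = 2 - \left(\frac{X}{7} + \frac{2 X^{2}}{7}\right) = 2 - \frac{2 X^{2}}{7} - \frac{X}{7}$)
$\left(\left(T{\left(-3 \right)} + Q{\left(\left(-2\right) \left(-2\right) 4 \right)}\right) - 11\right) \left(-41 + f\right) = \left(\left(-3 - \left(-2 + \frac{512}{7} + \frac{1}{7} \left(\left(-2\right) \left(-2\right)\right) 4\right)\right) - 11\right) \left(-41 - \frac{11}{36}\right) = \left(\left(-3 - \left(-2 + \frac{512}{7} + \frac{1}{7} \cdot 4 \cdot 4\right)\right) - 11\right) \left(- \frac{1487}{36}\right) = \left(\left(-3 - \left(\frac{2}{7} + \frac{512}{7}\right)\right) - 11\right) \left(- \frac{1487}{36}\right) = \left(\left(-3 - \frac{514}{7}\right) - 11\right) \left(- \frac{1487}{36}\right) = \left(- \frac{535}{7} - 11\right) \left(- \frac{1487}{36}\right) = \left(- \frac{612}{7}\right) \left(- \frac{1487}{36}\right) = \frac{25279}{7}$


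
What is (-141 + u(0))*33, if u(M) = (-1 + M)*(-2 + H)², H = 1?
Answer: -4686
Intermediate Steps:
u(M) = -1 + M (u(M) = (-1 + M)*(-2 + 1)² = (-1 + M)*(-1)² = (-1 + M)*1 = -1 + M)
(-141 + u(0))*33 = (-141 + (-1 + 0))*33 = (-141 - 1)*33 = -142*33 = -4686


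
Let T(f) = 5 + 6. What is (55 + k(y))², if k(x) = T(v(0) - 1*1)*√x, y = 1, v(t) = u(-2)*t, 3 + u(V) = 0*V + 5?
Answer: 4356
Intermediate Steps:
u(V) = 2 (u(V) = -3 + (0*V + 5) = -3 + (0 + 5) = -3 + 5 = 2)
v(t) = 2*t
T(f) = 11
k(x) = 11*√x
(55 + k(y))² = (55 + 11*√1)² = (55 + 11*1)² = (55 + 11)² = 66² = 4356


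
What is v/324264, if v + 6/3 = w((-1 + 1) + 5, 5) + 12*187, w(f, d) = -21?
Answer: 2221/324264 ≈ 0.0068494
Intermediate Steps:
v = 2221 (v = -2 + (-21 + 12*187) = -2 + (-21 + 2244) = -2 + 2223 = 2221)
v/324264 = 2221/324264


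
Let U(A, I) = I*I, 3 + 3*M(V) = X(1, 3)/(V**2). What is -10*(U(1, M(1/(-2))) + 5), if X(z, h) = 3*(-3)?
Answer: -1740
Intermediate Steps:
X(z, h) = -9
M(V) = -1 - 3/V**2 (M(V) = -1 + (-9/V**2)/3 = -1 - 3/V**2)
U(A, I) = I**2
-10*(U(1, M(1/(-2))) + 5) = -10*((-1 - 3/(1/(-2))**2)**2 + 5) = -10*((-1 - 3/(-1/2)**2)**2 + 5) = -10*((-1 - 3*4)**2 + 5) = -10*((-1 - 12)**2 + 5) = -10*((-13)**2 + 5) = -10*(169 + 5) = -10*174 = -1740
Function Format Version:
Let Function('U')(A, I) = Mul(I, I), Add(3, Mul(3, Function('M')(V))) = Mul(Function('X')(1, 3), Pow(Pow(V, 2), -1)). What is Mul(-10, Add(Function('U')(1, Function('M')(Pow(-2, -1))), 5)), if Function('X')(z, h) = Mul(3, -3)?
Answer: -1740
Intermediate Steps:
Function('X')(z, h) = -9
Function('M')(V) = Add(-1, Mul(-3, Pow(V, -2))) (Function('M')(V) = Add(-1, Mul(Rational(1, 3), Mul(-9, Pow(Pow(V, 2), -1)))) = Add(-1, Mul(Rational(1, 3), Mul(-9, Pow(V, -2)))) = Add(-1, Mul(-3, Pow(V, -2))))
Function('U')(A, I) = Pow(I, 2)
Mul(-10, Add(Function('U')(1, Function('M')(Pow(-2, -1))), 5)) = Mul(-10, Add(Pow(Add(-1, Mul(-3, Pow(Pow(-2, -1), -2))), 2), 5)) = Mul(-10, Add(Pow(Add(-1, Mul(-3, Pow(Rational(-1, 2), -2))), 2), 5)) = Mul(-10, Add(Pow(Add(-1, Mul(-3, 4)), 2), 5)) = Mul(-10, Add(Pow(Add(-1, -12), 2), 5)) = Mul(-10, Add(Pow(-13, 2), 5)) = Mul(-10, Add(169, 5)) = Mul(-10, 174) = -1740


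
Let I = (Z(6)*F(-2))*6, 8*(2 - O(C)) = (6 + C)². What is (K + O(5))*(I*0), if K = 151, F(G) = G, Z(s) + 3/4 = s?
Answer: 0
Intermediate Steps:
Z(s) = -¾ + s
O(C) = 2 - (6 + C)²/8
I = -63 (I = ((-¾ + 6)*(-2))*6 = ((21/4)*(-2))*6 = -21/2*6 = -63)
(K + O(5))*(I*0) = (151 + (2 - (6 + 5)²/8))*(-63*0) = (151 + (2 - ⅛*11²))*0 = (151 + (2 - ⅛*121))*0 = (151 + (2 - 121/8))*0 = (151 - 105/8)*0 = (1103/8)*0 = 0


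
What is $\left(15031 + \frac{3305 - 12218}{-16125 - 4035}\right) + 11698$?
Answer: $\frac{179621851}{6720} \approx 26729.0$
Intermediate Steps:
$\left(15031 + \frac{3305 - 12218}{-16125 - 4035}\right) + 11698 = \left(15031 - \frac{8913}{-20160}\right) + 11698 = \left(15031 - - \frac{2971}{6720}\right) + 11698 = \left(15031 + \frac{2971}{6720}\right) + 11698 = \frac{101011291}{6720} + 11698 = \frac{179621851}{6720}$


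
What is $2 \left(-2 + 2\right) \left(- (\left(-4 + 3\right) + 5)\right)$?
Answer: $0$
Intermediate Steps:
$2 \left(-2 + 2\right) \left(- (\left(-4 + 3\right) + 5)\right) = 2 \cdot 0 \left(- (-1 + 5)\right) = 0 \left(\left(-1\right) 4\right) = 0 \left(-4\right) = 0$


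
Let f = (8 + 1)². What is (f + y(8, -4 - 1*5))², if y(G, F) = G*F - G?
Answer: 1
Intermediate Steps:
f = 81 (f = 9² = 81)
y(G, F) = -G + F*G (y(G, F) = F*G - G = -G + F*G)
(f + y(8, -4 - 1*5))² = (81 + 8*(-1 + (-4 - 1*5)))² = (81 + 8*(-1 + (-4 - 5)))² = (81 + 8*(-1 - 9))² = (81 + 8*(-10))² = (81 - 80)² = 1² = 1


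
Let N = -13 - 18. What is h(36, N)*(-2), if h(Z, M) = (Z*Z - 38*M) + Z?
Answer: -5020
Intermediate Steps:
N = -31
h(Z, M) = Z + Z² - 38*M (h(Z, M) = (Z² - 38*M) + Z = Z + Z² - 38*M)
h(36, N)*(-2) = (36 + 36² - 38*(-31))*(-2) = (36 + 1296 + 1178)*(-2) = 2510*(-2) = -5020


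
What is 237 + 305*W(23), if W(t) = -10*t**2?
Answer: -1613213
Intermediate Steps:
237 + 305*W(23) = 237 + 305*(-10*23**2) = 237 + 305*(-10*529) = 237 + 305*(-5290) = 237 - 1613450 = -1613213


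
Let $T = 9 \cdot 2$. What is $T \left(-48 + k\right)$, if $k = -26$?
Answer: $-1332$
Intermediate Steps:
$T = 18$
$T \left(-48 + k\right) = 18 \left(-48 - 26\right) = 18 \left(-74\right) = -1332$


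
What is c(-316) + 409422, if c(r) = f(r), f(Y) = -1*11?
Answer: 409411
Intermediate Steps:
f(Y) = -11
c(r) = -11
c(-316) + 409422 = -11 + 409422 = 409411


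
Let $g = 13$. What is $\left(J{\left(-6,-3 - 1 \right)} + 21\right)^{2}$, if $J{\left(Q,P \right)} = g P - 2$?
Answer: $1089$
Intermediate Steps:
$J{\left(Q,P \right)} = -2 + 13 P$ ($J{\left(Q,P \right)} = 13 P - 2 = -2 + 13 P$)
$\left(J{\left(-6,-3 - 1 \right)} + 21\right)^{2} = \left(\left(-2 + 13 \left(-3 - 1\right)\right) + 21\right)^{2} = \left(\left(-2 + 13 \left(-4\right)\right) + 21\right)^{2} = \left(\left(-2 - 52\right) + 21\right)^{2} = \left(-54 + 21\right)^{2} = \left(-33\right)^{2} = 1089$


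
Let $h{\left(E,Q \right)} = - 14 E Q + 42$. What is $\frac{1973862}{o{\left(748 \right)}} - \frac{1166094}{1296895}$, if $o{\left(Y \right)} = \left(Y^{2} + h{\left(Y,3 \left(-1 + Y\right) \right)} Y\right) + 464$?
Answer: $- \frac{3411890445556503}{3794128381519540} \approx -0.89926$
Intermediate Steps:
$h{\left(E,Q \right)} = 42 - 14 E Q$ ($h{\left(E,Q \right)} = - 14 E Q + 42 = 42 - 14 E Q$)
$o{\left(Y \right)} = 464 + Y^{2} + Y \left(42 - 14 Y \left(-3 + 3 Y\right)\right)$ ($o{\left(Y \right)} = \left(Y^{2} + \left(42 - 14 Y 3 \left(-1 + Y\right)\right) Y\right) + 464 = \left(Y^{2} + \left(42 - 14 Y \left(-3 + 3 Y\right)\right) Y\right) + 464 = \left(Y^{2} + Y \left(42 - 14 Y \left(-3 + 3 Y\right)\right)\right) + 464 = 464 + Y^{2} + Y \left(42 - 14 Y \left(-3 + 3 Y\right)\right)$)
$\frac{1973862}{o{\left(748 \right)}} - \frac{1166094}{1296895} = \frac{1973862}{464 + 748^{2} - 31416 \left(-1 + 748 \left(-1 + 748\right)\right)} - \frac{1166094}{1296895} = \frac{1973862}{464 + 559504 - 31416 \left(-1 + 748 \cdot 747\right)} - \frac{1166094}{1296895} = \frac{1973862}{464 + 559504 - 31416 \left(-1 + 558756\right)} - \frac{1166094}{1296895} = \frac{1973862}{464 + 559504 - 31416 \cdot 558755} - \frac{1166094}{1296895} = \frac{1973862}{464 + 559504 - 17553847080} - \frac{1166094}{1296895} = \frac{1973862}{-17553287112} - \frac{1166094}{1296895} = 1973862 \left(- \frac{1}{17553287112}\right) - \frac{1166094}{1296895} = - \frac{328977}{2925547852} - \frac{1166094}{1296895} = - \frac{3411890445556503}{3794128381519540}$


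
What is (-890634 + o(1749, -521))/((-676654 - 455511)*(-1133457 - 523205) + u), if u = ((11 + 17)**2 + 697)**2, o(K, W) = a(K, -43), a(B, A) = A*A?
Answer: -888785/1875616926591 ≈ -4.7386e-7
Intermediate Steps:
a(B, A) = A**2
o(K, W) = 1849 (o(K, W) = (-43)**2 = 1849)
u = 2193361 (u = (28**2 + 697)**2 = (784 + 697)**2 = 1481**2 = 2193361)
(-890634 + o(1749, -521))/((-676654 - 455511)*(-1133457 - 523205) + u) = (-890634 + 1849)/((-676654 - 455511)*(-1133457 - 523205) + 2193361) = -888785/(-1132165*(-1656662) + 2193361) = -888785/(1875614733230 + 2193361) = -888785/1875616926591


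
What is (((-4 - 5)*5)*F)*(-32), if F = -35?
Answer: -50400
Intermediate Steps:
(((-4 - 5)*5)*F)*(-32) = (((-4 - 5)*5)*(-35))*(-32) = (-9*5*(-35))*(-32) = -45*(-35)*(-32) = 1575*(-32) = -50400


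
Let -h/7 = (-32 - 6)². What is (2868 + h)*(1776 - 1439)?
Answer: -2439880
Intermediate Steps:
h = -10108 (h = -7*(-32 - 6)² = -7*(-38)² = -7*1444 = -10108)
(2868 + h)*(1776 - 1439) = (2868 - 10108)*(1776 - 1439) = -7240*337 = -2439880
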